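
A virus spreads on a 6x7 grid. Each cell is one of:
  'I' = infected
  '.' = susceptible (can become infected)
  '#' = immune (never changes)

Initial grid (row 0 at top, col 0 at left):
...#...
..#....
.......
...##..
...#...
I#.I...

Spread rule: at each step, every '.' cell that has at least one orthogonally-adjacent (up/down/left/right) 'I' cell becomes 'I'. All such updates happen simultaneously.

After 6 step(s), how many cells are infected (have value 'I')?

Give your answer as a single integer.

Step 0 (initial): 2 infected
Step 1: +3 new -> 5 infected
Step 2: +5 new -> 10 infected
Step 3: +5 new -> 15 infected
Step 4: +5 new -> 20 infected
Step 5: +5 new -> 25 infected
Step 6: +5 new -> 30 infected

Answer: 30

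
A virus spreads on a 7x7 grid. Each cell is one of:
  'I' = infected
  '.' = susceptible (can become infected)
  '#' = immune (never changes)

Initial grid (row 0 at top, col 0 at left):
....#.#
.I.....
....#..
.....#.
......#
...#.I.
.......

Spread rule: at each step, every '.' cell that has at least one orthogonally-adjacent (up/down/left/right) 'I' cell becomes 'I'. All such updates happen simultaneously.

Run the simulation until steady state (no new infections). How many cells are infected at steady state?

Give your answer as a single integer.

Step 0 (initial): 2 infected
Step 1: +8 new -> 10 infected
Step 2: +9 new -> 19 infected
Step 3: +9 new -> 28 infected
Step 4: +6 new -> 34 infected
Step 5: +6 new -> 40 infected
Step 6: +2 new -> 42 infected
Step 7: +1 new -> 43 infected
Step 8: +0 new -> 43 infected

Answer: 43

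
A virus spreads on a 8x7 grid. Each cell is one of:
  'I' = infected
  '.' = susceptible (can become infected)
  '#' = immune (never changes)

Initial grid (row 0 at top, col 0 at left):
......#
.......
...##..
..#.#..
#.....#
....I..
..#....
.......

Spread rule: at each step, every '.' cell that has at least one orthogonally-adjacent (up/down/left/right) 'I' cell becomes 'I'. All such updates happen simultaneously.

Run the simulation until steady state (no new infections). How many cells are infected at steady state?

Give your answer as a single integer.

Answer: 48

Derivation:
Step 0 (initial): 1 infected
Step 1: +4 new -> 5 infected
Step 2: +7 new -> 12 infected
Step 3: +7 new -> 19 infected
Step 4: +7 new -> 26 infected
Step 5: +5 new -> 31 infected
Step 6: +6 new -> 37 infected
Step 7: +5 new -> 42 infected
Step 8: +4 new -> 46 infected
Step 9: +2 new -> 48 infected
Step 10: +0 new -> 48 infected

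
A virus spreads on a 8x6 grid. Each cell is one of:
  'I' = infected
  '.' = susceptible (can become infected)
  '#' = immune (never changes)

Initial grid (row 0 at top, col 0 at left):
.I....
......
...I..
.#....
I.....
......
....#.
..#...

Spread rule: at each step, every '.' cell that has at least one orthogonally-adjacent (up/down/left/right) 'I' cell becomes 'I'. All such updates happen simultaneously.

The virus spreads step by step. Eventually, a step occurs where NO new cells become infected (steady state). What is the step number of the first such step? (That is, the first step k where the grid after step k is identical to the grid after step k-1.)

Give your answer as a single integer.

Step 0 (initial): 3 infected
Step 1: +10 new -> 13 infected
Step 2: +13 new -> 26 infected
Step 3: +8 new -> 34 infected
Step 4: +6 new -> 40 infected
Step 5: +2 new -> 42 infected
Step 6: +2 new -> 44 infected
Step 7: +1 new -> 45 infected
Step 8: +0 new -> 45 infected

Answer: 8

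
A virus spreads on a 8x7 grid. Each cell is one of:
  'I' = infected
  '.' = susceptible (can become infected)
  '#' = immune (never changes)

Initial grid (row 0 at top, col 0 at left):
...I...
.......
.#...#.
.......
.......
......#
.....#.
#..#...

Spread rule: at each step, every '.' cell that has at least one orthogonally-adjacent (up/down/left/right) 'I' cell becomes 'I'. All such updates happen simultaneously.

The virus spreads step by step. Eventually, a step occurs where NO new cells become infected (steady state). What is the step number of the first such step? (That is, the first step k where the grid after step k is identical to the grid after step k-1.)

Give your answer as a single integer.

Answer: 12

Derivation:
Step 0 (initial): 1 infected
Step 1: +3 new -> 4 infected
Step 2: +5 new -> 9 infected
Step 3: +7 new -> 16 infected
Step 4: +5 new -> 21 infected
Step 5: +7 new -> 28 infected
Step 6: +7 new -> 35 infected
Step 7: +6 new -> 41 infected
Step 8: +4 new -> 45 infected
Step 9: +3 new -> 48 infected
Step 10: +1 new -> 49 infected
Step 11: +1 new -> 50 infected
Step 12: +0 new -> 50 infected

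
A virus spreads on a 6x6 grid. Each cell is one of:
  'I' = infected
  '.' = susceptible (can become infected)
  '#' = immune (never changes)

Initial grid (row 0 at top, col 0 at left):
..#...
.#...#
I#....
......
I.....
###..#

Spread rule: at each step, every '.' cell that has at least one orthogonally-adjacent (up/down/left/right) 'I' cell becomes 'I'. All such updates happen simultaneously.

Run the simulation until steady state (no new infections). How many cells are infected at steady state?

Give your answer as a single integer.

Step 0 (initial): 2 infected
Step 1: +3 new -> 5 infected
Step 2: +3 new -> 8 infected
Step 3: +3 new -> 11 infected
Step 4: +4 new -> 15 infected
Step 5: +5 new -> 20 infected
Step 6: +3 new -> 23 infected
Step 7: +3 new -> 26 infected
Step 8: +1 new -> 27 infected
Step 9: +1 new -> 28 infected
Step 10: +0 new -> 28 infected

Answer: 28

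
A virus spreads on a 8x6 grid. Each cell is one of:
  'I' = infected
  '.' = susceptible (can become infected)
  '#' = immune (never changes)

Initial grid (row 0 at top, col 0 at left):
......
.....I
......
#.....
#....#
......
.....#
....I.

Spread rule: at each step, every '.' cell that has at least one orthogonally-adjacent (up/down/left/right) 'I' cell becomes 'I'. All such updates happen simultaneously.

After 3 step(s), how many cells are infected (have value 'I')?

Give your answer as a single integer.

Step 0 (initial): 2 infected
Step 1: +6 new -> 8 infected
Step 2: +7 new -> 15 infected
Step 3: +9 new -> 24 infected

Answer: 24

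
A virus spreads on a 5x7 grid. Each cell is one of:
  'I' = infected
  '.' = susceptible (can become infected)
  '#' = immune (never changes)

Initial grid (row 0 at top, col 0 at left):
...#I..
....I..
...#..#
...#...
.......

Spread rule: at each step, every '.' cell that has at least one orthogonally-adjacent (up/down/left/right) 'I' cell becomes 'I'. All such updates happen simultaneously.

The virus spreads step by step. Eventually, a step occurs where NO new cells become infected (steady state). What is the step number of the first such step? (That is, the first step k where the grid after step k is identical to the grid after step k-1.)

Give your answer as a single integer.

Answer: 8

Derivation:
Step 0 (initial): 2 infected
Step 1: +4 new -> 6 infected
Step 2: +5 new -> 11 infected
Step 3: +5 new -> 16 infected
Step 4: +7 new -> 23 infected
Step 5: +5 new -> 28 infected
Step 6: +2 new -> 30 infected
Step 7: +1 new -> 31 infected
Step 8: +0 new -> 31 infected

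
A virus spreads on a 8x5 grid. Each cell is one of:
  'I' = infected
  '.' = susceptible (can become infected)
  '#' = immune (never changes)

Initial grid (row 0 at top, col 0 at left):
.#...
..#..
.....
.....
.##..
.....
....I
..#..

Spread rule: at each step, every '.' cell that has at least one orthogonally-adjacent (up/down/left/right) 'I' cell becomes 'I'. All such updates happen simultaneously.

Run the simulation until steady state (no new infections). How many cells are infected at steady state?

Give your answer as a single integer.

Step 0 (initial): 1 infected
Step 1: +3 new -> 4 infected
Step 2: +4 new -> 8 infected
Step 3: +4 new -> 12 infected
Step 4: +5 new -> 17 infected
Step 5: +5 new -> 22 infected
Step 6: +5 new -> 27 infected
Step 7: +3 new -> 30 infected
Step 8: +3 new -> 33 infected
Step 9: +1 new -> 34 infected
Step 10: +1 new -> 35 infected
Step 11: +0 new -> 35 infected

Answer: 35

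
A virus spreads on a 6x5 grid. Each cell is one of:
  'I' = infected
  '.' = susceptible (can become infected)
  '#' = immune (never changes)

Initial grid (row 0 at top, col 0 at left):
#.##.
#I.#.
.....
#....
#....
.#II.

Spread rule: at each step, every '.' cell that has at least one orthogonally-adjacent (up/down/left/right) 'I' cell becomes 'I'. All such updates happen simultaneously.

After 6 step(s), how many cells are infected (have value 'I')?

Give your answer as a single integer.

Answer: 21

Derivation:
Step 0 (initial): 3 infected
Step 1: +6 new -> 9 infected
Step 2: +7 new -> 16 infected
Step 3: +2 new -> 18 infected
Step 4: +1 new -> 19 infected
Step 5: +1 new -> 20 infected
Step 6: +1 new -> 21 infected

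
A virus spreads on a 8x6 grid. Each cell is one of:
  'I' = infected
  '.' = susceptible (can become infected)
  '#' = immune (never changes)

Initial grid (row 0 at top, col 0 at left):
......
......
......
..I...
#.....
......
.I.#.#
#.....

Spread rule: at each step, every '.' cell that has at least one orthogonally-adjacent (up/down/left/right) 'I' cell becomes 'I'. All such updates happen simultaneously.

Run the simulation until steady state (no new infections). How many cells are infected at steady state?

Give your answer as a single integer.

Step 0 (initial): 2 infected
Step 1: +8 new -> 10 infected
Step 2: +10 new -> 20 infected
Step 3: +9 new -> 29 infected
Step 4: +8 new -> 37 infected
Step 5: +6 new -> 43 infected
Step 6: +1 new -> 44 infected
Step 7: +0 new -> 44 infected

Answer: 44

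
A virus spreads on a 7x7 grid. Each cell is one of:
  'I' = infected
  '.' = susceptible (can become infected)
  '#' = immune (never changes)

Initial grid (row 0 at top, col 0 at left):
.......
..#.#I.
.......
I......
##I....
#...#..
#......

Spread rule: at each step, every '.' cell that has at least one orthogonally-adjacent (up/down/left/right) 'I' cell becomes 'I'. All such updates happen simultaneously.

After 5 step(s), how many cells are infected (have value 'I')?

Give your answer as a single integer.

Answer: 41

Derivation:
Step 0 (initial): 3 infected
Step 1: +8 new -> 11 infected
Step 2: +13 new -> 24 infected
Step 3: +9 new -> 33 infected
Step 4: +6 new -> 39 infected
Step 5: +2 new -> 41 infected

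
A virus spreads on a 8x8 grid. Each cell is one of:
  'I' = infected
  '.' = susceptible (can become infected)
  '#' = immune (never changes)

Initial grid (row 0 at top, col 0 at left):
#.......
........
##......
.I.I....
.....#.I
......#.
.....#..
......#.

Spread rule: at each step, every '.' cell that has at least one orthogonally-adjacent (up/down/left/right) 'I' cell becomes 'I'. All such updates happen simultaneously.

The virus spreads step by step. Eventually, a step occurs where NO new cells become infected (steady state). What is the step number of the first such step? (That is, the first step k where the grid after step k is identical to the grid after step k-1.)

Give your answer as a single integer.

Step 0 (initial): 3 infected
Step 1: +9 new -> 12 infected
Step 2: +12 new -> 24 infected
Step 3: +13 new -> 37 infected
Step 4: +12 new -> 49 infected
Step 5: +7 new -> 56 infected
Step 6: +1 new -> 57 infected
Step 7: +0 new -> 57 infected

Answer: 7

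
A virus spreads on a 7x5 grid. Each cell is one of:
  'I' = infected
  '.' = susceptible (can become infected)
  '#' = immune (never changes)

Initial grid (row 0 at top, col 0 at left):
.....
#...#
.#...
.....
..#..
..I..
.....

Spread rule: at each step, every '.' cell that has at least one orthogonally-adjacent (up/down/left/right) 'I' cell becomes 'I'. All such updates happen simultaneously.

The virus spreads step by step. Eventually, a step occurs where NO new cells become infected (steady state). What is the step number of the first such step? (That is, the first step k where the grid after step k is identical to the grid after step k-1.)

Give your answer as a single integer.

Step 0 (initial): 1 infected
Step 1: +3 new -> 4 infected
Step 2: +6 new -> 10 infected
Step 3: +6 new -> 16 infected
Step 4: +4 new -> 20 infected
Step 5: +4 new -> 24 infected
Step 6: +2 new -> 26 infected
Step 7: +3 new -> 29 infected
Step 8: +1 new -> 30 infected
Step 9: +1 new -> 31 infected
Step 10: +0 new -> 31 infected

Answer: 10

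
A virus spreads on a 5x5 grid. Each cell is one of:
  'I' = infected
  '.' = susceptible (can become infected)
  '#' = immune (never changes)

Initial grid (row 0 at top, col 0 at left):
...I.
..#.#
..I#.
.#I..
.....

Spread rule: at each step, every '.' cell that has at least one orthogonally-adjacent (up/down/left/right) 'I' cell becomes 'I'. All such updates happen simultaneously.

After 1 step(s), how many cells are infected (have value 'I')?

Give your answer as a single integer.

Step 0 (initial): 3 infected
Step 1: +6 new -> 9 infected

Answer: 9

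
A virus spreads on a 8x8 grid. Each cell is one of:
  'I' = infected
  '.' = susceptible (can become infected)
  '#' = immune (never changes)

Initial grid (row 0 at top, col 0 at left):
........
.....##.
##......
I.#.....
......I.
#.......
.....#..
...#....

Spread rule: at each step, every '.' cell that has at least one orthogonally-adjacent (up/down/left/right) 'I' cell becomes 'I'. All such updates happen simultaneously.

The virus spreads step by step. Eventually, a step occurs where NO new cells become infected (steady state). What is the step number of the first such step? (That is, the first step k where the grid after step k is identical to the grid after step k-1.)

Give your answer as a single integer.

Answer: 11

Derivation:
Step 0 (initial): 2 infected
Step 1: +6 new -> 8 infected
Step 2: +8 new -> 16 infected
Step 3: +9 new -> 25 infected
Step 4: +9 new -> 34 infected
Step 5: +8 new -> 42 infected
Step 6: +6 new -> 48 infected
Step 7: +3 new -> 51 infected
Step 8: +2 new -> 53 infected
Step 9: +2 new -> 55 infected
Step 10: +1 new -> 56 infected
Step 11: +0 new -> 56 infected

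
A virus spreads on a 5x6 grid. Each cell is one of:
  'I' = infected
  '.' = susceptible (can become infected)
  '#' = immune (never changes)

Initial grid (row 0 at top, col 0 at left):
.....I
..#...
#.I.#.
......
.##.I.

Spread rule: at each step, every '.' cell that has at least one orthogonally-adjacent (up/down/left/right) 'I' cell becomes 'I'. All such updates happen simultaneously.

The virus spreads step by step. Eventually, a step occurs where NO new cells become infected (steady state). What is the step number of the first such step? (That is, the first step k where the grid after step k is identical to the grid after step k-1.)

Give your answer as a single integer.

Step 0 (initial): 3 infected
Step 1: +8 new -> 11 infected
Step 2: +8 new -> 19 infected
Step 3: +4 new -> 23 infected
Step 4: +2 new -> 25 infected
Step 5: +0 new -> 25 infected

Answer: 5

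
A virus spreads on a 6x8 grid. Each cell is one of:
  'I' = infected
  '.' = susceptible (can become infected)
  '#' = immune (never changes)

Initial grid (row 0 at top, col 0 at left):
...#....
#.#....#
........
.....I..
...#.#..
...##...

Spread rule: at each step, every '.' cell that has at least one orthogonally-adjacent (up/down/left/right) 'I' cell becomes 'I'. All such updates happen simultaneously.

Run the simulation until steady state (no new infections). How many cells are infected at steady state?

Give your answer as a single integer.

Answer: 40

Derivation:
Step 0 (initial): 1 infected
Step 1: +3 new -> 4 infected
Step 2: +7 new -> 11 infected
Step 3: +8 new -> 19 infected
Step 4: +8 new -> 27 infected
Step 5: +5 new -> 32 infected
Step 6: +4 new -> 36 infected
Step 7: +2 new -> 38 infected
Step 8: +2 new -> 40 infected
Step 9: +0 new -> 40 infected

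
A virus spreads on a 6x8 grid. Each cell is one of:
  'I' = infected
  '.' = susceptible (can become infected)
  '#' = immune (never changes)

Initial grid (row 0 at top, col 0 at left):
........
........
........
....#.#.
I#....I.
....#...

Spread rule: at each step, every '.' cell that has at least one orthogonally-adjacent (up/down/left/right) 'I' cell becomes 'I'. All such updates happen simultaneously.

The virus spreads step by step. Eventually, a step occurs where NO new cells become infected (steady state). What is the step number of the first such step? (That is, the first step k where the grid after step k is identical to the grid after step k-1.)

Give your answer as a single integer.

Answer: 8

Derivation:
Step 0 (initial): 2 infected
Step 1: +5 new -> 7 infected
Step 2: +8 new -> 15 infected
Step 3: +7 new -> 22 infected
Step 4: +10 new -> 32 infected
Step 5: +7 new -> 39 infected
Step 6: +4 new -> 43 infected
Step 7: +1 new -> 44 infected
Step 8: +0 new -> 44 infected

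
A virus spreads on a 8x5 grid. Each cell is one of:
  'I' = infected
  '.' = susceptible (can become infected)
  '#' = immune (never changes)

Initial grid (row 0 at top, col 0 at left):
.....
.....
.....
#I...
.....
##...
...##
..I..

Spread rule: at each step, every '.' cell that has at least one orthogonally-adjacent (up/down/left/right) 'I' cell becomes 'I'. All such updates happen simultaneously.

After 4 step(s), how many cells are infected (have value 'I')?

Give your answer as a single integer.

Step 0 (initial): 2 infected
Step 1: +6 new -> 8 infected
Step 2: +10 new -> 18 infected
Step 3: +8 new -> 26 infected
Step 4: +6 new -> 32 infected

Answer: 32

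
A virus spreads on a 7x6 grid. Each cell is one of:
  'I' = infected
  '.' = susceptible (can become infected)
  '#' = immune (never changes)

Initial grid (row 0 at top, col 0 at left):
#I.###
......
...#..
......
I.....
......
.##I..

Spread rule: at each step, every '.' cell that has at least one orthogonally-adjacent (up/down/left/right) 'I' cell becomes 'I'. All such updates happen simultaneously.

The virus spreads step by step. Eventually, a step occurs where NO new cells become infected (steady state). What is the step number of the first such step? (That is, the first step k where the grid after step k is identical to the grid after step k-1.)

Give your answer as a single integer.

Answer: 7

Derivation:
Step 0 (initial): 3 infected
Step 1: +7 new -> 10 infected
Step 2: +12 new -> 22 infected
Step 3: +6 new -> 28 infected
Step 4: +3 new -> 31 infected
Step 5: +3 new -> 34 infected
Step 6: +1 new -> 35 infected
Step 7: +0 new -> 35 infected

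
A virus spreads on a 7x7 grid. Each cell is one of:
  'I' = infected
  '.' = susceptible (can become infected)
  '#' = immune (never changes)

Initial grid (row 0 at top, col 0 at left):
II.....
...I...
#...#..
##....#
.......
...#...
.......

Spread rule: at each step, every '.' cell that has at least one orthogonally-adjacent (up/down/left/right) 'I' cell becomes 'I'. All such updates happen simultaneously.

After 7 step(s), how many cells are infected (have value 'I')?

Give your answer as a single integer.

Answer: 41

Derivation:
Step 0 (initial): 3 infected
Step 1: +7 new -> 10 infected
Step 2: +5 new -> 15 infected
Step 3: +6 new -> 21 infected
Step 4: +5 new -> 26 infected
Step 5: +4 new -> 30 infected
Step 6: +6 new -> 36 infected
Step 7: +5 new -> 41 infected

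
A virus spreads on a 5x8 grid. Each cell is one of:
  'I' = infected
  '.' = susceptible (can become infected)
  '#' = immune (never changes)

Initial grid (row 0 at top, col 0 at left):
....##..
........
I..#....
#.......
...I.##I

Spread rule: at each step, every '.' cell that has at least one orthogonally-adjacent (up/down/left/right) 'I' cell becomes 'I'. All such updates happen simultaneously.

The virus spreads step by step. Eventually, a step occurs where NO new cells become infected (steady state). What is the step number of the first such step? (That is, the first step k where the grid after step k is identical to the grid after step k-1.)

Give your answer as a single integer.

Answer: 6

Derivation:
Step 0 (initial): 3 infected
Step 1: +6 new -> 9 infected
Step 2: +9 new -> 18 infected
Step 3: +7 new -> 25 infected
Step 4: +6 new -> 31 infected
Step 5: +3 new -> 34 infected
Step 6: +0 new -> 34 infected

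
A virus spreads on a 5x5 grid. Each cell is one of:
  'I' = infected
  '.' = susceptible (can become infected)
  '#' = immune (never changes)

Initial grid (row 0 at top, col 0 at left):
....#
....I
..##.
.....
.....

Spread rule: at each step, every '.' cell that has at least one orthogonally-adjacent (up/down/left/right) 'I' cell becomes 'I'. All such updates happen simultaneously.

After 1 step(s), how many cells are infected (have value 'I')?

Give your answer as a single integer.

Answer: 3

Derivation:
Step 0 (initial): 1 infected
Step 1: +2 new -> 3 infected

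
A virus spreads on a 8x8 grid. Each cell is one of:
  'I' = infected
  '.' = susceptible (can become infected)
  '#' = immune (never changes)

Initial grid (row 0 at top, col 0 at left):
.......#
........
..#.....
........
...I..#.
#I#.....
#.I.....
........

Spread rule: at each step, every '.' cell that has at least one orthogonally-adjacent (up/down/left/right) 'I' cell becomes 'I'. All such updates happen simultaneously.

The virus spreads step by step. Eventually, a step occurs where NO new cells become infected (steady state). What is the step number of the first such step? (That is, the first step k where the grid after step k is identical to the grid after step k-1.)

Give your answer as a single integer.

Answer: 8

Derivation:
Step 0 (initial): 3 infected
Step 1: +8 new -> 11 infected
Step 2: +10 new -> 21 infected
Step 3: +9 new -> 30 infected
Step 4: +10 new -> 40 infected
Step 5: +10 new -> 50 infected
Step 6: +6 new -> 56 infected
Step 7: +2 new -> 58 infected
Step 8: +0 new -> 58 infected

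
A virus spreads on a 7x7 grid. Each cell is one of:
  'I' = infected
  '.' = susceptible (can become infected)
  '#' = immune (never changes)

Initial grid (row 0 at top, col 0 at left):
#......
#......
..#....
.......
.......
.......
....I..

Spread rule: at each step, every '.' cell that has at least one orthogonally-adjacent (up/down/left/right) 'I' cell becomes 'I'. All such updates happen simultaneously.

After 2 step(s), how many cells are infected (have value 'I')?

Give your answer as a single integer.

Step 0 (initial): 1 infected
Step 1: +3 new -> 4 infected
Step 2: +5 new -> 9 infected

Answer: 9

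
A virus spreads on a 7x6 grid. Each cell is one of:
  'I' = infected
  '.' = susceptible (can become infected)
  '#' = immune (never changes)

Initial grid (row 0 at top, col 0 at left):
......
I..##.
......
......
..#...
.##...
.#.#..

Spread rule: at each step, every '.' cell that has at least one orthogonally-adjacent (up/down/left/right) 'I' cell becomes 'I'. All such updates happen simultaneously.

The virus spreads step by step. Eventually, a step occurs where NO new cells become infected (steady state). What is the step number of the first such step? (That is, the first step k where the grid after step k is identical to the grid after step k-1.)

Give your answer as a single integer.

Step 0 (initial): 1 infected
Step 1: +3 new -> 4 infected
Step 2: +4 new -> 8 infected
Step 3: +4 new -> 12 infected
Step 4: +5 new -> 17 infected
Step 5: +4 new -> 21 infected
Step 6: +4 new -> 25 infected
Step 7: +4 new -> 29 infected
Step 8: +2 new -> 31 infected
Step 9: +2 new -> 33 infected
Step 10: +1 new -> 34 infected
Step 11: +0 new -> 34 infected

Answer: 11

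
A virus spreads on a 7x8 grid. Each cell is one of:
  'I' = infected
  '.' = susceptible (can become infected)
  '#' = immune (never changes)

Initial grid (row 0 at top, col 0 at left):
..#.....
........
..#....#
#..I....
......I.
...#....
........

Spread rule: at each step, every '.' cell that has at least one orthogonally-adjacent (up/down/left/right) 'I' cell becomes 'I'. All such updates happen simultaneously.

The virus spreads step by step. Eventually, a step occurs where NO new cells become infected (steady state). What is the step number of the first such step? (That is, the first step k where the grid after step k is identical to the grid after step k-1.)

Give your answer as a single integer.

Step 0 (initial): 2 infected
Step 1: +8 new -> 10 infected
Step 2: +11 new -> 21 infected
Step 3: +11 new -> 32 infected
Step 4: +10 new -> 42 infected
Step 5: +7 new -> 49 infected
Step 6: +2 new -> 51 infected
Step 7: +0 new -> 51 infected

Answer: 7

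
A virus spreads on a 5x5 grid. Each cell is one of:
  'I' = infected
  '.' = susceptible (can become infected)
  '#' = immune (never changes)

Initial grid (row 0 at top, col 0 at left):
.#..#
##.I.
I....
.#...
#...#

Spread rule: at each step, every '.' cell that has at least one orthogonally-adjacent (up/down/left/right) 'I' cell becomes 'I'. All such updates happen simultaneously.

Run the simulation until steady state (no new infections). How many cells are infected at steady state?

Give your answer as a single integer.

Step 0 (initial): 2 infected
Step 1: +6 new -> 8 infected
Step 2: +4 new -> 12 infected
Step 3: +3 new -> 15 infected
Step 4: +1 new -> 16 infected
Step 5: +1 new -> 17 infected
Step 6: +0 new -> 17 infected

Answer: 17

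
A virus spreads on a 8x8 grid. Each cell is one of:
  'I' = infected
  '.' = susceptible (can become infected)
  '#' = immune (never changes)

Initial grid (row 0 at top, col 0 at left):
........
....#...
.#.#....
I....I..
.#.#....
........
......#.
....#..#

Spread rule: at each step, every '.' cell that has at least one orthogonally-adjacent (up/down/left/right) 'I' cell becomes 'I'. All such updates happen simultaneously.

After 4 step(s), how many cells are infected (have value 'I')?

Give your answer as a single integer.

Step 0 (initial): 2 infected
Step 1: +7 new -> 9 infected
Step 2: +11 new -> 20 infected
Step 3: +13 new -> 33 infected
Step 4: +12 new -> 45 infected

Answer: 45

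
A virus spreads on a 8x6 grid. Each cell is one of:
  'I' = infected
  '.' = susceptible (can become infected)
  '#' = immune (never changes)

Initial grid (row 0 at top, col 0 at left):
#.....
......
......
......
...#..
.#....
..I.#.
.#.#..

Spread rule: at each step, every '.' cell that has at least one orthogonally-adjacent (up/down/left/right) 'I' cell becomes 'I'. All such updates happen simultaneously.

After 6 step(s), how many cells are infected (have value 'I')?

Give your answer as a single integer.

Step 0 (initial): 1 infected
Step 1: +4 new -> 5 infected
Step 2: +3 new -> 8 infected
Step 3: +5 new -> 13 infected
Step 4: +6 new -> 19 infected
Step 5: +7 new -> 26 infected
Step 6: +7 new -> 33 infected

Answer: 33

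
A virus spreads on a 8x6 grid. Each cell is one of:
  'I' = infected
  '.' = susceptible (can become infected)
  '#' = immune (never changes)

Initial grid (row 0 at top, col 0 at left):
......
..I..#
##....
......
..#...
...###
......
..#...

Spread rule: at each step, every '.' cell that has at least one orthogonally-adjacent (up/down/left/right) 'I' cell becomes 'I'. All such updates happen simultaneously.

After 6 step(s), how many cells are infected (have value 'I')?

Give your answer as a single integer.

Step 0 (initial): 1 infected
Step 1: +4 new -> 5 infected
Step 2: +6 new -> 11 infected
Step 3: +5 new -> 16 infected
Step 4: +6 new -> 22 infected
Step 5: +4 new -> 26 infected
Step 6: +4 new -> 30 infected

Answer: 30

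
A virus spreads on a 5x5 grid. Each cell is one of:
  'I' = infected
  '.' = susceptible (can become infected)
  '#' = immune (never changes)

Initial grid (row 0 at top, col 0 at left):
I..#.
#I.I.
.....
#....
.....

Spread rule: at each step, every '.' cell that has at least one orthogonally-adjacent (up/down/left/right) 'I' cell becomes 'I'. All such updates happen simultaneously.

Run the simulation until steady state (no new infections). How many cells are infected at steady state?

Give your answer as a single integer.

Step 0 (initial): 3 infected
Step 1: +5 new -> 8 infected
Step 2: +7 new -> 15 infected
Step 3: +4 new -> 19 infected
Step 4: +3 new -> 22 infected
Step 5: +0 new -> 22 infected

Answer: 22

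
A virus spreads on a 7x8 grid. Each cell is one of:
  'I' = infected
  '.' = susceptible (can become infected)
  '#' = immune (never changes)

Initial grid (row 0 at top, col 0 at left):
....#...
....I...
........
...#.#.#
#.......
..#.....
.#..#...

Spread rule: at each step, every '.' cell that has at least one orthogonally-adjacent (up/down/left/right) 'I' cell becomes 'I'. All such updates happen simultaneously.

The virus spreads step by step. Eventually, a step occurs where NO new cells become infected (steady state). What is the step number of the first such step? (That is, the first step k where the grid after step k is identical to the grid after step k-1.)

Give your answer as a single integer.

Answer: 10

Derivation:
Step 0 (initial): 1 infected
Step 1: +3 new -> 4 infected
Step 2: +7 new -> 11 infected
Step 3: +7 new -> 18 infected
Step 4: +10 new -> 28 infected
Step 5: +7 new -> 35 infected
Step 6: +6 new -> 41 infected
Step 7: +4 new -> 45 infected
Step 8: +2 new -> 47 infected
Step 9: +1 new -> 48 infected
Step 10: +0 new -> 48 infected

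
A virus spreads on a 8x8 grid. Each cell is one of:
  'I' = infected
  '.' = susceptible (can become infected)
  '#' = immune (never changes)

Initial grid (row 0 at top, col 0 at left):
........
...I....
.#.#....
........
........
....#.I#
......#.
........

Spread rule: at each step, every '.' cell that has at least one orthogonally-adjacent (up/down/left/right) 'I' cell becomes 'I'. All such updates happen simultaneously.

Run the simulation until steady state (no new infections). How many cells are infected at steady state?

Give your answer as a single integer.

Step 0 (initial): 2 infected
Step 1: +5 new -> 7 infected
Step 2: +10 new -> 17 infected
Step 3: +13 new -> 30 infected
Step 4: +12 new -> 42 infected
Step 5: +8 new -> 50 infected
Step 6: +5 new -> 55 infected
Step 7: +3 new -> 58 infected
Step 8: +1 new -> 59 infected
Step 9: +0 new -> 59 infected

Answer: 59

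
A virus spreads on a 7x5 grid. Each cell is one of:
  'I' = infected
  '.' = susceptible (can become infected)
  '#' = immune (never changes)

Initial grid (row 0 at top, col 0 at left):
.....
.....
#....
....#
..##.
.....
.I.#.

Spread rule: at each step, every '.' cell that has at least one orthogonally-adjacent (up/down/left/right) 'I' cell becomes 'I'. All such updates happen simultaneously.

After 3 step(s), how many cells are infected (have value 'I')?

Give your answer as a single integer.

Answer: 10

Derivation:
Step 0 (initial): 1 infected
Step 1: +3 new -> 4 infected
Step 2: +3 new -> 7 infected
Step 3: +3 new -> 10 infected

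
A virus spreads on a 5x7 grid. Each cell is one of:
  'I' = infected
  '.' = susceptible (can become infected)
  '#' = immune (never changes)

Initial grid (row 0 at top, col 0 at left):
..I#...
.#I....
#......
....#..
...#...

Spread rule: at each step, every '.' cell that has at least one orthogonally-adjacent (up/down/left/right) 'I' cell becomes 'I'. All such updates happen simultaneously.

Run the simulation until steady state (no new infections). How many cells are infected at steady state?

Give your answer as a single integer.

Answer: 30

Derivation:
Step 0 (initial): 2 infected
Step 1: +3 new -> 5 infected
Step 2: +5 new -> 10 infected
Step 3: +7 new -> 17 infected
Step 4: +5 new -> 22 infected
Step 5: +4 new -> 26 infected
Step 6: +2 new -> 28 infected
Step 7: +2 new -> 30 infected
Step 8: +0 new -> 30 infected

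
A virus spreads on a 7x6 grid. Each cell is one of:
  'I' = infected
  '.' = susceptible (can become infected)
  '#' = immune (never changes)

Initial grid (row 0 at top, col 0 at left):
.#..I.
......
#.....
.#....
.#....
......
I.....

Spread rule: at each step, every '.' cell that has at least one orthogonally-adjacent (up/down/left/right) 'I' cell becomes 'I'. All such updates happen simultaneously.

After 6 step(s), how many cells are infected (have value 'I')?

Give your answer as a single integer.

Answer: 38

Derivation:
Step 0 (initial): 2 infected
Step 1: +5 new -> 7 infected
Step 2: +7 new -> 14 infected
Step 3: +7 new -> 21 infected
Step 4: +8 new -> 29 infected
Step 5: +7 new -> 36 infected
Step 6: +2 new -> 38 infected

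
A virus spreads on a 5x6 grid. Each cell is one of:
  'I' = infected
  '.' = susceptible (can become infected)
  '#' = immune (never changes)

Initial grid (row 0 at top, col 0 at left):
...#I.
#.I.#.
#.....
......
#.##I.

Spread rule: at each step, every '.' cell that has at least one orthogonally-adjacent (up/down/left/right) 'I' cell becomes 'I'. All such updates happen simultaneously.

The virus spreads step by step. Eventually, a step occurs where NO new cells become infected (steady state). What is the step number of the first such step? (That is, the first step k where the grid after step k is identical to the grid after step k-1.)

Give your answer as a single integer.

Answer: 5

Derivation:
Step 0 (initial): 3 infected
Step 1: +7 new -> 10 infected
Step 2: +8 new -> 18 infected
Step 3: +3 new -> 21 infected
Step 4: +2 new -> 23 infected
Step 5: +0 new -> 23 infected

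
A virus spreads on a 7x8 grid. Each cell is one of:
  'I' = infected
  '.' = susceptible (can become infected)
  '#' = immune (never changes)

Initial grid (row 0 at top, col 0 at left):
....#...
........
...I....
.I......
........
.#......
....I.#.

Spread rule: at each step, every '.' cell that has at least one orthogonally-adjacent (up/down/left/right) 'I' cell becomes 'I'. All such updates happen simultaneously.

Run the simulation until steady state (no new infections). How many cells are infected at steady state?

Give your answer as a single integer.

Answer: 53

Derivation:
Step 0 (initial): 3 infected
Step 1: +11 new -> 14 infected
Step 2: +14 new -> 28 infected
Step 3: +11 new -> 39 infected
Step 4: +8 new -> 47 infected
Step 5: +5 new -> 52 infected
Step 6: +1 new -> 53 infected
Step 7: +0 new -> 53 infected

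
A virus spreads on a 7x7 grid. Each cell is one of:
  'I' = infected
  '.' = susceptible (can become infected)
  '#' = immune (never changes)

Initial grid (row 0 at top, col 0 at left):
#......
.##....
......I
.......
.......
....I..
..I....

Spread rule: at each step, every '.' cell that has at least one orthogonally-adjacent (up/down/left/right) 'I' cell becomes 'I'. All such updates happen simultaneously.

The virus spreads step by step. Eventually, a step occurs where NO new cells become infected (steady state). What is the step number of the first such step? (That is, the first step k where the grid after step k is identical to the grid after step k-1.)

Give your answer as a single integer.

Answer: 8

Derivation:
Step 0 (initial): 3 infected
Step 1: +10 new -> 13 infected
Step 2: +13 new -> 26 infected
Step 3: +8 new -> 34 infected
Step 4: +5 new -> 39 infected
Step 5: +3 new -> 42 infected
Step 6: +2 new -> 44 infected
Step 7: +2 new -> 46 infected
Step 8: +0 new -> 46 infected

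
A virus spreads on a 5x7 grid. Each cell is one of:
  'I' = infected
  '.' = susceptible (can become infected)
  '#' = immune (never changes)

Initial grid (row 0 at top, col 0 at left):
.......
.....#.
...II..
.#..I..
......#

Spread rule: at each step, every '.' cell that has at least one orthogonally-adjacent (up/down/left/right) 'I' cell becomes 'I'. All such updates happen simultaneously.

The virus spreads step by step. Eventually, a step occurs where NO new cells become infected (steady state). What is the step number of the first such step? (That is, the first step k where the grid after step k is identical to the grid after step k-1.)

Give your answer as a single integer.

Answer: 6

Derivation:
Step 0 (initial): 3 infected
Step 1: +7 new -> 10 infected
Step 2: +9 new -> 19 infected
Step 3: +6 new -> 25 infected
Step 4: +5 new -> 30 infected
Step 5: +2 new -> 32 infected
Step 6: +0 new -> 32 infected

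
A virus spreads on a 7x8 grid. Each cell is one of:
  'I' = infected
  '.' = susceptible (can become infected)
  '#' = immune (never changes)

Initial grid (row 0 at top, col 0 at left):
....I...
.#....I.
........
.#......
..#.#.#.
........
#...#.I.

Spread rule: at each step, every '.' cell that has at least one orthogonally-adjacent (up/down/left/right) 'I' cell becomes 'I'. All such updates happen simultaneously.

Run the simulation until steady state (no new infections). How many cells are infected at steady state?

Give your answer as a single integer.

Answer: 49

Derivation:
Step 0 (initial): 3 infected
Step 1: +10 new -> 13 infected
Step 2: +9 new -> 22 infected
Step 3: +9 new -> 31 infected
Step 4: +4 new -> 35 infected
Step 5: +6 new -> 41 infected
Step 6: +3 new -> 44 infected
Step 7: +4 new -> 48 infected
Step 8: +1 new -> 49 infected
Step 9: +0 new -> 49 infected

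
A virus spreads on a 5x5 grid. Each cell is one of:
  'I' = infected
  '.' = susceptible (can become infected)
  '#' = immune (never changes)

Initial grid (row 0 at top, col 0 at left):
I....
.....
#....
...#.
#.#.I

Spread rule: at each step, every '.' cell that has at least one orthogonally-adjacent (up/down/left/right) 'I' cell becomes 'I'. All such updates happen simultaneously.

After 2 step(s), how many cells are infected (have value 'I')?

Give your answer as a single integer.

Answer: 9

Derivation:
Step 0 (initial): 2 infected
Step 1: +4 new -> 6 infected
Step 2: +3 new -> 9 infected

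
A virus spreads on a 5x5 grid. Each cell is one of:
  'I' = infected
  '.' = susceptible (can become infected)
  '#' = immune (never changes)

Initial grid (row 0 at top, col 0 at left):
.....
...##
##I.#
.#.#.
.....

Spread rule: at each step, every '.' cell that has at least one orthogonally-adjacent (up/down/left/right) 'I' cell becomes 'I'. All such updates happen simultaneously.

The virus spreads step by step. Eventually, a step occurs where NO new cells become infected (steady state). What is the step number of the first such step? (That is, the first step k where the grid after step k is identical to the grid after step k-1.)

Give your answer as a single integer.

Step 0 (initial): 1 infected
Step 1: +3 new -> 4 infected
Step 2: +3 new -> 7 infected
Step 3: +5 new -> 12 infected
Step 4: +4 new -> 16 infected
Step 5: +2 new -> 18 infected
Step 6: +0 new -> 18 infected

Answer: 6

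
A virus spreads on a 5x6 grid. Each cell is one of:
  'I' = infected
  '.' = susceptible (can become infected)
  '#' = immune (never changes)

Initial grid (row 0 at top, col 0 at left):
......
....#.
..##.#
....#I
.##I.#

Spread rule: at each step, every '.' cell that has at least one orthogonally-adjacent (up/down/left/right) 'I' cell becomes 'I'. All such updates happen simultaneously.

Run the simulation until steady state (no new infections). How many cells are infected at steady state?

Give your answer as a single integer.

Answer: 21

Derivation:
Step 0 (initial): 2 infected
Step 1: +2 new -> 4 infected
Step 2: +1 new -> 5 infected
Step 3: +1 new -> 6 infected
Step 4: +2 new -> 8 infected
Step 5: +3 new -> 11 infected
Step 6: +3 new -> 14 infected
Step 7: +3 new -> 17 infected
Step 8: +1 new -> 18 infected
Step 9: +1 new -> 19 infected
Step 10: +1 new -> 20 infected
Step 11: +1 new -> 21 infected
Step 12: +0 new -> 21 infected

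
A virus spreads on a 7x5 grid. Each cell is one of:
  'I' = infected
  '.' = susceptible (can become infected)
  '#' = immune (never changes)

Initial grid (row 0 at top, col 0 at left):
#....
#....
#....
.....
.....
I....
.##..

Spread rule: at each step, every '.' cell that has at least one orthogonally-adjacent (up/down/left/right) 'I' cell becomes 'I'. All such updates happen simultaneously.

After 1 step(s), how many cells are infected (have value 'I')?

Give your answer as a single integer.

Step 0 (initial): 1 infected
Step 1: +3 new -> 4 infected

Answer: 4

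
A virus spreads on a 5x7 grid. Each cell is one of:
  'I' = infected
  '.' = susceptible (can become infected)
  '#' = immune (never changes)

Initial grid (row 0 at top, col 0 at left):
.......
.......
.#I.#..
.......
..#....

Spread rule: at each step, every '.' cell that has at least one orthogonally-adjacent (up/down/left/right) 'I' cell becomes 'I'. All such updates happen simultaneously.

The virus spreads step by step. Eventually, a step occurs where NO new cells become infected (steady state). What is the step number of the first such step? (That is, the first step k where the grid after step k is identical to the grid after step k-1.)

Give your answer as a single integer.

Step 0 (initial): 1 infected
Step 1: +3 new -> 4 infected
Step 2: +5 new -> 9 infected
Step 3: +8 new -> 17 infected
Step 4: +7 new -> 24 infected
Step 5: +5 new -> 29 infected
Step 6: +3 new -> 32 infected
Step 7: +0 new -> 32 infected

Answer: 7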